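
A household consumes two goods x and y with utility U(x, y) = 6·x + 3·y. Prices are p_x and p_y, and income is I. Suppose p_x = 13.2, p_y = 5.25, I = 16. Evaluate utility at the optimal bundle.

V = 9.1429

Linear utility — the consumer picks whichever good has higher MU/price: 6/13.2 = 0.4545 vs 3/5.25 = 0.5714.
y gives more utility per dollar, so spend all income on y: y* = I/p_y, x* = 0.
Numerically: x* = 0, y* = 3.0476.
Utility at the optimum: U(0, 3.0476) = 9.1429.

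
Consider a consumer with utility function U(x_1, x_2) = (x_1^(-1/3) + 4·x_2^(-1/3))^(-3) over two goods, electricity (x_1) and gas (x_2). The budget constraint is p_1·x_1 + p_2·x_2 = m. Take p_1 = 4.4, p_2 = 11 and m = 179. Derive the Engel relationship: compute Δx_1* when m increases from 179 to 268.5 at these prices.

MU_x_1 ∝ x_1^(-4/3), MU_x_2 ∝ 4·x_2^(-4/3), so MRS = (1/4)·(x_2/x_1)^(4/3) = p_1/p_2.
Solve for the ratio: x_2/x_1 = [4·p_1/p_2]^(0.75).
With the ratio pinned down, the budget gives x_1* = m/(p_1 + p_2·(x_2/x_1)) and x_2* = (x_2/x_1)·x_1*.
Numerically x_2/x_1 = 1.422624, so x_1* = 179/(4.4 + 11·1.422624) = 8.9282.
At m' = 268.5: x_1* = 13.3923. Change: 13.3923 − 8.9282 = 4.4641.

Δx_1* = 4.4641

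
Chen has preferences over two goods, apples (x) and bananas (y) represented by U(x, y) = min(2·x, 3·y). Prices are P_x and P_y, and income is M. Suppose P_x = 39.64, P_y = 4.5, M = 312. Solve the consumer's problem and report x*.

x* = 7.3171

With perfect complements, no substitution: consume in ratio x:y = 3:2.
Budget: P_x·x + P_y·(2/3)·x = M, so (3·P_x + 2·P_y)·x = 3·M.
Demand: x*(P_x,P_y,M) = 3·M/(3·P_x + 2·P_y), y* = 2·M/(3·P_x + 2·P_y).
Here 3·39.64 + 2·4.5 = 127.92, giving x* = 7.3171.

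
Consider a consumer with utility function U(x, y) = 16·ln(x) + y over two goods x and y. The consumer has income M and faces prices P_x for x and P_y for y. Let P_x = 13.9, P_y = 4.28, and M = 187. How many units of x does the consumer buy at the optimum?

x* = 4.9266

Set MRS = P_x/P_y: (16/x)/1 = P_x/P_y.
So x*(P_x,P_y) = 16·P_y/P_x, independent of income; and y* = (M − 16·P_y)/P_y.
At the given prices: x* = 16·4.28/13.9 = 4.9266.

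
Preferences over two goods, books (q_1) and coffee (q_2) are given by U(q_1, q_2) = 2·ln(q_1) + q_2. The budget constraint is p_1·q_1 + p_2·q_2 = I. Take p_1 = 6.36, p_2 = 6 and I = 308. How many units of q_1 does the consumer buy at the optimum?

MU_q_1 = 2/q_1, MU_q_2 = 1. Tangency: 2/q_1 = p_1/p_2.
So q_1*(p_1,p_2) = 2·p_2/p_1, independent of income; and q_2* = (I − 2·p_2)/p_2.
At the given prices: q_1* = 2·6/6.36 = 1.8868.

q_1* = 1.8868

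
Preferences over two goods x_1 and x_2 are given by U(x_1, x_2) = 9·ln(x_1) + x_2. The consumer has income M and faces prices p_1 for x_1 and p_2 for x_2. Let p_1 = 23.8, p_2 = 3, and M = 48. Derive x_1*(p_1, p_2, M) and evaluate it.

x_1* = 1.1345

Set MRS = p_1/p_2: (9/x_1)/1 = p_1/p_2.
So x_1*(p_1,p_2) = 9·p_2/p_1, independent of income; and x_2* = (M − 9·p_2)/p_2.
At the given prices: x_1* = 9·3/23.8 = 1.1345.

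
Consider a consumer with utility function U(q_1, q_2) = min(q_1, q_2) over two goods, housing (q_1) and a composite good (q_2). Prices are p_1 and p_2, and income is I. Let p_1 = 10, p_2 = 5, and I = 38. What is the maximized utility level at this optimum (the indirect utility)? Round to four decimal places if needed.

V = 2.5333

Leontief preferences: the optimum is at the kink where q_1/1 = q_2/1, i.e. q_2 = q_1.
Budget: p_1·q_1 + p_2·q_1 = I, so (p_1 + p_2)·q_1 = I.
Demand: q_1*(p_1,p_2,I) = I/(p_1 + p_2), q_2* = I/(p_1 + p_2).
Here 10 + 5 = 15, giving q_1* = 2.5333 and q_2* = 2.5333.
Utility at the optimum: U(2.5333, 2.5333) = 2.5333.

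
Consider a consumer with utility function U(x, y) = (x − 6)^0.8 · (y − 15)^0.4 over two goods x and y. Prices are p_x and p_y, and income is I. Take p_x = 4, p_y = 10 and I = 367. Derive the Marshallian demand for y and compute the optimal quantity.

y* = 21.4333

This is Cobb-Douglas in (x−6, y−15): tangency gives 0.8·p_y·(y−15) = 0.4·p_x·(x−6).
Substituting into the budget: x* = 6 + 2/3·(I − 6·p_x − 15·p_y)/p_x, and y* = 15 + 1/3·(…)/p_y.
Discretionary income = 367 − 6·4 − 15·10 = 193; y* = 15 + 1/3·193/10 = 21.4333.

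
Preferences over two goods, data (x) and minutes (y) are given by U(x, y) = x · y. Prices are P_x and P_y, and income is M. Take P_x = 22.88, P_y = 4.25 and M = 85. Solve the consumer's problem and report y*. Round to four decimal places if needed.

y* = 10

Tangency: MRS = y/x = P_x/P_y.
So P_y·y = P_x·x; combined with the budget, a share 0.5 of income goes to x.
Demand: x*(P_x,P_y,M) = 0.5·M/P_x and y* = 0.5·M/P_y.
At P_x=22.88, P_y=4.25, M=85: y* = 0.5·85/4.25 = 10.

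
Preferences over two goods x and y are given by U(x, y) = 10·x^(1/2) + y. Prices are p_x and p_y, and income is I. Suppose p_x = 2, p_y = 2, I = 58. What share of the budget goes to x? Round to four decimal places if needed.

Thus x* = (5·p_y/p_x)² — independent of I — with the rest of income spent on y.
Plugging in: x* = (5·2/2)² = 25, y* = 4.
Expenditure on x: 2·25 = 50; share = 0.8621.

share on x = 0.8621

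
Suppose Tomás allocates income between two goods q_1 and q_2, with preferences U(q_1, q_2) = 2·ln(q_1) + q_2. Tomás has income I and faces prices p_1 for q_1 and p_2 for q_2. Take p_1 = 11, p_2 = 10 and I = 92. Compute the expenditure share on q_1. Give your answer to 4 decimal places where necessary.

share on q_1 = 0.2174

Set MRS = p_1/p_2: (2/q_1)/1 = p_1/p_2.
So q_1*(p_1,p_2) = 2·p_2/p_1, independent of income; and q_2* = (I − 2·p_2)/p_2.
At the given prices: q_1* = 2·10/11 = 1.8182, and q_2* = 7.2.
Expenditure on q_1: 11·1.8182 = 20; share = 0.2174.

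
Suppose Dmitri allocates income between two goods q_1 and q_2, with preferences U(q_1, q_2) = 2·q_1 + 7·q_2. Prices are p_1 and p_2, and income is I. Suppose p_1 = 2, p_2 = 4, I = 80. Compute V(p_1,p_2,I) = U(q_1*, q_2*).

V = 140

q_2 gives more utility per dollar, so spend all income on q_2: q_2* = I/p_2, q_1* = 0.
Numerically: q_1* = 0, q_2* = 20.
Utility at the optimum: U(0, 20) = 140.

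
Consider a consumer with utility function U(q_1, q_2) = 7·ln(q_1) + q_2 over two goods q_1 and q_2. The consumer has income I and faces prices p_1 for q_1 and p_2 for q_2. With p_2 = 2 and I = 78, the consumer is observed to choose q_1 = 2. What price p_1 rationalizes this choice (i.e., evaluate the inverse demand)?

Set MRS = p_1/p_2: (7/q_1)/1 = p_1/p_2.
So q_1*(p_1,p_2) = 7·p_2/p_1, independent of income; and q_2* = (I − 7·p_2)/p_2.
Set q_1* = 2 in the demand function and solve for p_1: p_1 = 7.

p_1 = 7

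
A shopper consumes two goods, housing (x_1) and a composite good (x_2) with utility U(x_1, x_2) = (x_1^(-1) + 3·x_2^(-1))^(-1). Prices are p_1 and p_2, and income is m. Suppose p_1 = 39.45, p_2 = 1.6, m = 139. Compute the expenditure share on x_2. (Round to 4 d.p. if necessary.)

share on x_2 = 0.2586

From the CES first-order condition, (1/3)·(x_2/x_1)^(2) = p_1/p_2.
Solve for the ratio: x_2/x_1 = [3·p_1/p_2]^(0.5).
Substitute x_2 = (x_2/x_1)·x_1 into the budget: x_1* = m/(p_1 + p_2·(x_2/x_1)).
Numerically x_2/x_1 = 8.600509, so x_1* = 139/(39.45 + 1.6·8.600509) = 2.6123 and x_2* = 8.600509·2.6123 = 22.4667.
Expenditure on x_2: 1.6·22.4667 = 35.9467; share = 0.2586.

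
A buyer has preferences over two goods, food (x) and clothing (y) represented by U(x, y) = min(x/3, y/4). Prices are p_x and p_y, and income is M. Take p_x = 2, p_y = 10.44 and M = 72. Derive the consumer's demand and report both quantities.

Here 3·2 + 4·10.44 = 47.76, giving x* = 4.5226 and y* = 6.0302.

x* = 4.5226, y* = 6.0302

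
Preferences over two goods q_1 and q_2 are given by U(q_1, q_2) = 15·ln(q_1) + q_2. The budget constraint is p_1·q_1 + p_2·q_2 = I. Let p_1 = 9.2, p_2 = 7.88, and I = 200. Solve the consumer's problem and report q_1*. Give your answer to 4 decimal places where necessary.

Set MRS = p_1/p_2: (15/q_1)/1 = p_1/p_2.
So q_1*(p_1,p_2) = 15·p_2/p_1, independent of income; and q_2* = (I − 15·p_2)/p_2.
At the given prices: q_1* = 15·7.88/9.2 = 12.8478.

q_1* = 12.8478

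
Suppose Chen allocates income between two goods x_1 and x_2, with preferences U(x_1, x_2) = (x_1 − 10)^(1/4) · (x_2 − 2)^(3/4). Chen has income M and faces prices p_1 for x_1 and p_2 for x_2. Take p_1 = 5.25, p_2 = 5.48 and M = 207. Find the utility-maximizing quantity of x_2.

This is Cobb-Douglas in (x_1−10, x_2−2): tangency gives 0.25·p_2·(x_2−2) = 0.75·p_1·(x_1−10).
Substituting into the budget: x_1* = 10 + 0.25·(M − 10·p_1 − 2·p_2)/p_1, and x_2* = 2 + 0.75·(…)/p_2.
Discretionary income = 207 − 10·5.25 − 2·5.48 = 143.54; x_2* = 2 + 0.75·143.54/5.48 = 21.6451.

x_2* = 21.6451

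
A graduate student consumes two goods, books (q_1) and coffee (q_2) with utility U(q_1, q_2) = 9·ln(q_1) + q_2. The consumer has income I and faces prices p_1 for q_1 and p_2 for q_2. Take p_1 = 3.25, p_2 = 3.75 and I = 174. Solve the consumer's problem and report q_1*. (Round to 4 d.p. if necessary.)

MU_q_1 = 9/q_1, MU_q_2 = 1. Tangency: 9/q_1 = p_1/p_2.
So q_1*(p_1,p_2) = 9·p_2/p_1, independent of income; and q_2* = (I − 9·p_2)/p_2.
At the given prices: q_1* = 9·3.75/3.25 = 10.3846.

q_1* = 10.3846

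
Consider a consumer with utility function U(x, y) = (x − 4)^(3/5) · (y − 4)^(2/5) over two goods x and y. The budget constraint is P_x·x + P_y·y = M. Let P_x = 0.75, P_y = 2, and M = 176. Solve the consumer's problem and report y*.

y* = 37

MRS = (3/2)·(y−4)/(x−4). Tangency with P_x/P_y gives y−4 = (2/3)·(P_x/P_y)·(x−4).
Substituting into the budget: x* = 4 + 0.6·(M − 4·P_x − 4·P_y)/P_x, and y* = 4 + 0.4·(…)/P_y.
Discretionary income = 176 − 4·0.75 − 4·2 = 165; y* = 4 + 0.4·165/2 = 37.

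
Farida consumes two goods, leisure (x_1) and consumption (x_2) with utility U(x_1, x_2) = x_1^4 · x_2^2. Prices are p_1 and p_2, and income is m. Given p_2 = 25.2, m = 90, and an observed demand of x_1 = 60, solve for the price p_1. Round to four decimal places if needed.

MU_x_1/MU_x_2 = (4·x_2)/(2·x_1); tangency sets this equal to p_1/p_2.
Rearranging, p_2·x_2 = (1/2)·p_1·x_1. Substituting into the budget gives p_1·x_1·(1 + (1/2)) = m.
Demand: x_1*(p_1,p_2,m) = 2/3·m/p_1 and x_2* = 1/3·m/p_2.
Set x_1* = 60 in the demand function and solve for p_1: p_1 = 1.

p_1 = 1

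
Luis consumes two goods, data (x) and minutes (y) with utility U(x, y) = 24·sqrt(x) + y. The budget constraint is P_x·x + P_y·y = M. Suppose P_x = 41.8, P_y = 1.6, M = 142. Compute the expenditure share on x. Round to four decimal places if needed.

MU_x = 12/√x, MU_y = 1. Tangency: 12/√x = P_x/P_y.
Thus x* = (12·P_y/P_x)² — independent of M — with the rest of income spent on y.
Plugging in: x* = (12·1.6/41.8)² = 0.211, y* = 83.238.
Expenditure on x: 41.8·0.211 = 8.8191; share = 0.0621.

share on x = 0.0621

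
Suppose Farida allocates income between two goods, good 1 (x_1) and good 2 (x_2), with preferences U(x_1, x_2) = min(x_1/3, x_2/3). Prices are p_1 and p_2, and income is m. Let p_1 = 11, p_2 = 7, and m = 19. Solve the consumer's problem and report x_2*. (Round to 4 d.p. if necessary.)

x_2* = 1.0556

Leontief preferences: the optimum is at the kink where x_1/3 = x_2/3, i.e. x_2 = x_1.
Budget: p_1·x_1 + p_2·x_1 = m, so (3·p_1 + 3·p_2)·x_1 = 3·m.
Demand: x_1*(p_1,p_2,m) = 3·m/(3·p_1 + 3·p_2), x_2* = 3·m/(3·p_1 + 3·p_2).
Here 3·11 + 3·7 = 54, giving x_2* = 1.0556.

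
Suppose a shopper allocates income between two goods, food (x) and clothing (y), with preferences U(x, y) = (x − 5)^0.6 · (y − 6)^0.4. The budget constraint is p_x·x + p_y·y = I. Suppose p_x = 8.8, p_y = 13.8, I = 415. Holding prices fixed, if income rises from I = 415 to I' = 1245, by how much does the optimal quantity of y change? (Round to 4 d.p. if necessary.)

Let x' = x−5, y' = y−6. MRS = (3/2)·y'/x' = p_x/p_y.
After buying the subsistence bundle (5, 6), a share 0.6 of the remaining income goes to x: x* = 5 + 0.6·(I − 5p_x − 6p_y)/p_x.
Discretionary income = 415 − 5·8.8 − 6·13.8 = 288.2; y* = 6 + 0.4·288.2/13.8 = 14.3536.
At I' = 1245: y* = 38.4116. Change: 38.4116 − 14.3536 = 24.058.

Δy* = 24.058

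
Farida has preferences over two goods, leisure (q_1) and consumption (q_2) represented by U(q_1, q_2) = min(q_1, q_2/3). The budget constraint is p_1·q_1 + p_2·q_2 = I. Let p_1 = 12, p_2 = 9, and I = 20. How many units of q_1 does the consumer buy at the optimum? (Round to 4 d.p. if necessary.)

Leontief preferences: the optimum is at the kink where q_1/1 = q_2/3, i.e. q_2 = 3·q_1.
Budget: p_1·q_1 + p_2·3·q_1 = I, so (p_1 + 3·p_2)·q_1 = I.
Demand: q_1*(p_1,p_2,I) = I/(p_1 + 3·p_2), q_2* = 3·I/(p_1 + 3·p_2).
Here 12 + 3·9 = 39, giving q_1* = 0.5128.

q_1* = 0.5128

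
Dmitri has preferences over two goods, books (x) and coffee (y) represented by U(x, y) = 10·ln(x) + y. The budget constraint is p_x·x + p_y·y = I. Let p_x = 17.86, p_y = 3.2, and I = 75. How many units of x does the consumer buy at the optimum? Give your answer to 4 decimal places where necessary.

x* = 1.7917

At the given prices: x* = 10·3.2/17.86 = 1.7917.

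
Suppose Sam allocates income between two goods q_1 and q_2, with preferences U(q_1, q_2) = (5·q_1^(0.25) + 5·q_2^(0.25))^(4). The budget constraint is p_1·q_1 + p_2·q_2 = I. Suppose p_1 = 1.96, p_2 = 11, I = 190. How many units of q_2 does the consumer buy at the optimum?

With the ratio pinned down, the budget gives q_1* = I/(p_1 + p_2·(q_2/q_1)) and q_2* = (q_2/q_1)·q_1*.
Numerically q_2/q_1 = 0.100265, so q_1* = 190/(1.96 + 11·0.100265) = 62.0323 and q_2* = 0.100265·62.0323 = 6.2197.

q_2* = 6.2197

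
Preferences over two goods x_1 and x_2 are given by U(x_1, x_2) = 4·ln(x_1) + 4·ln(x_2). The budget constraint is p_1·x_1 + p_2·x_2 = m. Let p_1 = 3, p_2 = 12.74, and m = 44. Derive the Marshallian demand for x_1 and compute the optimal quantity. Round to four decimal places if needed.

Demand: x_1*(p_1,p_2,m) = 0.5·m/p_1 and x_2* = 0.5·m/p_2.
At p_1=3, p_2=12.74, m=44: x_1* = 0.5·44/3 = 7.3333.

x_1* = 7.3333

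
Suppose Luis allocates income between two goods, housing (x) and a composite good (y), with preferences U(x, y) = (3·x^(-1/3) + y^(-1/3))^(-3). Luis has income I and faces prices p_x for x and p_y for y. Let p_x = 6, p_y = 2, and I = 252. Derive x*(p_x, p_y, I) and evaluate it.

MRS = MU_x/MU_y = 3·(y/x)^(4/3). Set equal to p_x/p_y.
Solve for the ratio: y/x = [(1/3)·p_x/p_y]^(0.75).
With the ratio pinned down, the budget gives x* = I/(p_x + p_y·(y/x)) and y* = (y/x)·x*.
Numerically y/x = 1, so x* = 252/(6 + 2·1) = 31.5.

x* = 31.5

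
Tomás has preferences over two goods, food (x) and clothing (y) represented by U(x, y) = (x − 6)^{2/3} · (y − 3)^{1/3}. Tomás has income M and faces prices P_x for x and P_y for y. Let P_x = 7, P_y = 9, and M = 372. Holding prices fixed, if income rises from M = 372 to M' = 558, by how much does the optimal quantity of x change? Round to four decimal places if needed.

Let x' = x−6, y' = y−3. MRS = 2·y'/x' = P_x/P_y.
Substituting into the budget: x* = 6 + 2/3·(M − 6·P_x − 3·P_y)/P_x, and y* = 3 + 1/3·(…)/P_y.
Discretionary income = 372 − 6·7 − 3·9 = 303; x* = 6 + 2/3·303/7 = 34.8571.
At M' = 558: x* = 52.5714. Change: 52.5714 − 34.8571 = 17.7143.

Δx* = 17.7143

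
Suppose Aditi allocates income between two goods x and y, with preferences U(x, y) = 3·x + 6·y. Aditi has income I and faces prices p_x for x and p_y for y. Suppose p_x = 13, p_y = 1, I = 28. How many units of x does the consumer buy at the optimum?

x* = 0

Perfect substitutes: compare marginal utility per dollar. 3/p_x vs 6/p_y → 0.2308 vs 6.
y gives more utility per dollar, so spend all income on y: y* = I/p_y, x* = 0.
Numerically: x* = 0, y* = 28.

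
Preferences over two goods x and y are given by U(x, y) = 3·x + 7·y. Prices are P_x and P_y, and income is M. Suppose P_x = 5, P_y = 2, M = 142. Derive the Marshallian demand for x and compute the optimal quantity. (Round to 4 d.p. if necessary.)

x* = 0

y gives more utility per dollar, so spend all income on y: y* = M/P_y, x* = 0.
Numerically: x* = 0, y* = 71.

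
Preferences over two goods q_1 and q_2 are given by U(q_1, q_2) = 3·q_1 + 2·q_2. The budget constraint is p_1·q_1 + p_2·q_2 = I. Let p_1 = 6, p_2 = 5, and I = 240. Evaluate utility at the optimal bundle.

V = 120

Perfect substitutes: compare marginal utility per dollar. 3/p_1 vs 2/p_2 → 0.5 vs 0.4.
q_1 gives more utility per dollar, so spend all income on q_1: q_1* = I/p_1, q_2* = 0.
Numerically: q_1* = 40, q_2* = 0.
Utility at the optimum: U(40, 0) = 120.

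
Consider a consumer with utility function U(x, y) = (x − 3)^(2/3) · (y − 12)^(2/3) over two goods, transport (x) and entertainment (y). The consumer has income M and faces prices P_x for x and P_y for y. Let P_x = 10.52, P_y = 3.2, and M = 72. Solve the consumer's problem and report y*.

Let x' = x−3, y' = y−12. MRS = y'/x' = P_x/P_y.
After buying the subsistence bundle (3, 12), a share 0.5 of the remaining income goes to x: x* = 3 + 0.5·(M − 3P_x − 12P_y)/P_x.
Discretionary income = 72 − 3·10.52 − 12·3.2 = 2.04; y* = 12 + 0.5·2.04/3.2 = 12.3187.

y* = 12.3187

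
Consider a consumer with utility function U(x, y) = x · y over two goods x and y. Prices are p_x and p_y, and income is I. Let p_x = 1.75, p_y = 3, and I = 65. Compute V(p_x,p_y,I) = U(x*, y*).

The MRS is y/x. Set MRS = p_x/p_y.
Rearranging, p_y·y = p_x·x. Substituting into the budget gives p_x·x·(1 + 1) = I.
Demand: x*(p_x,p_y,I) = 0.5·I/p_x and y* = 0.5·I/p_y.
At p_x=1.75, p_y=3, I=65: x* = 0.5·65/1.75 = 18.5714, y* = 10.8333.
Utility at the optimum: U(18.5714, 10.8333) = 201.1905.

V = 201.1905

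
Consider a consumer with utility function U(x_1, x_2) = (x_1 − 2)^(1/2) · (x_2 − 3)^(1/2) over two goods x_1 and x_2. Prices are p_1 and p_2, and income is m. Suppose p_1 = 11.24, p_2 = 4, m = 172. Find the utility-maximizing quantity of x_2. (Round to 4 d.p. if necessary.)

Let x_1' = x_1−2, x_2' = x_2−3. MRS = x_2'/x_1' = p_1/p_2.
After buying the subsistence bundle (2, 3), a share 0.5 of the remaining income goes to x_1: x_1* = 2 + 0.5·(m − 2p_1 − 3p_2)/p_1.
Discretionary income = 172 − 2·11.24 − 3·4 = 137.52; x_2* = 3 + 0.5·137.52/4 = 20.19.

x_2* = 20.19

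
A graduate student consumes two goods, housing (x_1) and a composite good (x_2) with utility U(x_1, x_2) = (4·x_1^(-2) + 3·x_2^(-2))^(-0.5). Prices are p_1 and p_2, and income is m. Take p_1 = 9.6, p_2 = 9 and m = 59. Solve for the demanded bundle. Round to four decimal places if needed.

x_1* = 3.286, x_2* = 3.0505

From the CES first-order condition, (4/3)·(x_2/x_1)^(3) = p_1/p_2.
Solve for the ratio: x_2/x_1 = [(3/4)·p_1/p_2]^(1/3).
Substitute x_2 = (x_2/x_1)·x_1 into the budget: x_1* = m/(p_1 + p_2·(x_2/x_1)).
Numerically x_2/x_1 = 0.928318, so x_1* = 59/(9.6 + 9·0.928318) = 3.286 and x_2* = 0.928318·3.286 = 3.0505.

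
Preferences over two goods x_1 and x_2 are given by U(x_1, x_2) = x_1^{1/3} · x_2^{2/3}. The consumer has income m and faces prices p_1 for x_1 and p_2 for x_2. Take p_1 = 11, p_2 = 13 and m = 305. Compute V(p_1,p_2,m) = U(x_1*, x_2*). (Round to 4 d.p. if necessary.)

V = 13.1252

Tangency: MRS = (1/2)·x_2/x_1 = p_1/p_2.
Rearranging, p_2·x_2 = 2·p_1·x_1. Substituting into the budget gives p_1·x_1·(1 + 2) = m.
Demand: x_1*(p_1,p_2,m) = 1/3·m/p_1 and x_2* = 2/3·m/p_2.
At p_1=11, p_2=13, m=305: x_1* = 1/3·305/11 = 9.2424, x_2* = 15.641.
Utility at the optimum: U(9.2424, 15.641) = 13.1252.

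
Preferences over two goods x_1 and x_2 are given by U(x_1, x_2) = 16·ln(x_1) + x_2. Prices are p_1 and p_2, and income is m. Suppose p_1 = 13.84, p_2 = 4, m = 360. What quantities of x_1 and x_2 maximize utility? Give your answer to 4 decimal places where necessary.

x_1* = 4.6243, x_2* = 74

Set MRS = p_1/p_2: (16/x_1)/1 = p_1/p_2.
So x_1*(p_1,p_2) = 16·p_2/p_1, independent of income; and x_2* = (m − 16·p_2)/p_2.
At the given prices: x_1* = 16·4/13.84 = 4.6243, and x_2* = 74.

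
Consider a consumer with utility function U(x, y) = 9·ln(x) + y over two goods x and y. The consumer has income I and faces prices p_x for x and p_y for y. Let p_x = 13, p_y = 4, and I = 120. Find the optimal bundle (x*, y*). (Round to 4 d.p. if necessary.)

At the given prices: x* = 9·4/13 = 2.7692, and y* = 21.

x* = 2.7692, y* = 21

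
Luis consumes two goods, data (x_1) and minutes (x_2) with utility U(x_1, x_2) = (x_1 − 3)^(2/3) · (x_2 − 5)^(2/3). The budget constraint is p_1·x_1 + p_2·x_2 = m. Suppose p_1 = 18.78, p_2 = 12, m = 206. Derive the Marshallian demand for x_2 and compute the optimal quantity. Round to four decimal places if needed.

MRS = (x_2−5)/(x_1−3). Tangency with p_1/p_2 gives x_2−5 = (p_1/p_2)·(x_1−3).
Substituting into the budget: x_1* = 3 + 0.5·(m − 3·p_1 − 5·p_2)/p_1, and x_2* = 5 + 0.5·(…)/p_2.
Discretionary income = 206 − 3·18.78 − 5·12 = 89.66; x_2* = 5 + 0.5·89.66/12 = 8.7358.

x_2* = 8.7358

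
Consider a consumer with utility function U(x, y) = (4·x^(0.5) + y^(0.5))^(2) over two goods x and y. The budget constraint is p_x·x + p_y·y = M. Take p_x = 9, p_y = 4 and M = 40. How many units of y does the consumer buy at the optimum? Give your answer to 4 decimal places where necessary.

MRS = MU_x/MU_y = 4·(y/x)^(0.5). Set equal to p_x/p_y.
Solve for the ratio: y/x = [(1/4)·p_x/p_y]^(2).
With the ratio pinned down, the budget gives x* = M/(p_x + p_y·(y/x)) and y* = (y/x)·x*.
Numerically y/x = 0.316406, so x* = 40/(9 + 4·0.316406) = 3.8965 and y* = 0.316406·3.8965 = 1.2329.

y* = 1.2329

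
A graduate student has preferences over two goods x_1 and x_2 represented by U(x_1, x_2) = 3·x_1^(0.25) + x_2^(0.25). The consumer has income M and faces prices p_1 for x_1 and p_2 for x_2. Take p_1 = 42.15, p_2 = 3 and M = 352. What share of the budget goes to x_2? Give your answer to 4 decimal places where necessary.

share on x_2 = 0.358

From the CES first-order condition, 3·(x_2/x_1)^(0.75) = p_1/p_2.
Solve for the ratio: x_2/x_1 = [(1/3)·p_1/p_2]^(4/3).
Substitute x_2 = (x_2/x_1)·x_1 into the budget: x_1* = M/(p_1 + p_2·(x_2/x_1)).
Numerically x_2/x_1 = 7.835621, so x_1* = 352/(42.15 + 3·7.835621) = 5.3612 and x_2* = 7.835621·5.3612 = 42.0084.
Expenditure on x_2: 3·42.0084 = 126.0251; share = 0.358.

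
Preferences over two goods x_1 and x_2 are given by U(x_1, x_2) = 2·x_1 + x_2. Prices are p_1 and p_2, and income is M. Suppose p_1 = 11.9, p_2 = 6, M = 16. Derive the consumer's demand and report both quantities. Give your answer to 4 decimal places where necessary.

x_1 gives more utility per dollar, so spend all income on x_1: x_1* = M/p_1, x_2* = 0.
Numerically: x_1* = 1.3445, x_2* = 0.

x_1* = 1.3445, x_2* = 0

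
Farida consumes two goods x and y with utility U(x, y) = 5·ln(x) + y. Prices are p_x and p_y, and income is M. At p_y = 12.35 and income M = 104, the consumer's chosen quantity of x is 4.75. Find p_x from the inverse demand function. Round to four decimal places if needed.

Set MRS = p_x/p_y: (5/x)/1 = p_x/p_y.
So x*(p_x,p_y) = 5·p_y/p_x, independent of income; and y* = (M − 5·p_y)/p_y.
Set x* = 4.75 in the demand function and solve for p_x: p_x = 13.

p_x = 13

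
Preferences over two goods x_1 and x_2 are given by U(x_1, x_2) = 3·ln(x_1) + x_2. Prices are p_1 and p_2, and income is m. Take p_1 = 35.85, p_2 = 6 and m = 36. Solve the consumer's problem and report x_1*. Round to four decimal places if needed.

x_1* = 0.5021

MU_x_1 = 3/x_1, MU_x_2 = 1. Tangency: 3/x_1 = p_1/p_2.
So x_1*(p_1,p_2) = 3·p_2/p_1, independent of income; and x_2* = (m − 3·p_2)/p_2.
At the given prices: x_1* = 3·6/35.85 = 0.5021.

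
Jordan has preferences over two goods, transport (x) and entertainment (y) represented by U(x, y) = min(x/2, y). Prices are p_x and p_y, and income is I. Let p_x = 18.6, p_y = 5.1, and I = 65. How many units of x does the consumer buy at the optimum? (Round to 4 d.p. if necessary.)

x* = 3.0733

Leontief preferences: the optimum is at the kink where x/2 = y/1, i.e. y = (1/2)·x.
Budget: p_x·x + p_y·(1/2)·x = I, so (2·p_x + p_y)·x = 2·I.
Demand: x*(p_x,p_y,I) = 2·I/(2·p_x + p_y), y* = I/(2·p_x + p_y).
Here 2·18.6 + 5.1 = 42.3, giving x* = 3.0733.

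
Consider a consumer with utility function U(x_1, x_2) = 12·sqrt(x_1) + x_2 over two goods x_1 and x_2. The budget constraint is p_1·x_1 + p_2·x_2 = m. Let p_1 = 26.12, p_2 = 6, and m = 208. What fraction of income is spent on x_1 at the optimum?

Utility is quasi-linear in x_2; the FOC for x_1 is 6/√x_1 = p_1/p_2.
Thus x_1* = (6·p_2/p_1)² — independent of m — with the rest of income spent on x_2.
Plugging in: x_1* = (6·6/26.12)² = 1.8996, x_2* = 26.3971.
Expenditure on x_1: 26.12·1.8996 = 49.6172; share = 0.2385.

share on x_1 = 0.2385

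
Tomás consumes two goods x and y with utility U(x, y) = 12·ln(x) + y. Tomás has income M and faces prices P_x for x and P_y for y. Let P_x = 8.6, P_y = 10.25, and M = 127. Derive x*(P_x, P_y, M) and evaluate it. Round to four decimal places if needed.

x* = 14.3023

MU_x = 12/x, MU_y = 1. Tangency: 12/x = P_x/P_y.
So x*(P_x,P_y) = 12·P_y/P_x, independent of income; and y* = (M − 12·P_y)/P_y.
At the given prices: x* = 12·10.25/8.6 = 14.3023.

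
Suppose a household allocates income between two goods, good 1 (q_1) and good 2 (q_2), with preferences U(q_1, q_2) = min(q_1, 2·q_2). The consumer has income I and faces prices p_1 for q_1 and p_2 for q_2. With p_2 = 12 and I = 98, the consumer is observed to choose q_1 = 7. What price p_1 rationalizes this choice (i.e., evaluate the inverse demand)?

p_1 = 8

Leontief preferences: the optimum is at the kink where q_1/2 = q_2/1, i.e. q_2 = (1/2)·q_1.
Budget: p_1·q_1 + p_2·(1/2)·q_1 = I, so (2·p_1 + p_2)·q_1 = 2·I.
Demand: q_1*(p_1,p_2,I) = 2·I/(2·p_1 + p_2), q_2* = I/(2·p_1 + p_2).
Set q_1* = 7 in the demand function and solve for p_1: p_1 = 8.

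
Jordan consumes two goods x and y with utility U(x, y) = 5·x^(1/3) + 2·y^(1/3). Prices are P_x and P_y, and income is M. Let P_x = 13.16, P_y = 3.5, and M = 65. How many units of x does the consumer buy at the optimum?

From the CES first-order condition, (5/2)·(y/x)^(2/3) = P_x/P_y.
Hence y/x = ((2/5)·P_x/P_y)^(1/(2/3)), i.e. raised to the 1.5 power.
Substitute y = (y/x)·x into the budget: x* = M/(P_x + P_y·(y/x)).
Numerically y/x = 1.844471, so x* = 65/(13.16 + 3.5·1.844471) = 3.3137.

x* = 3.3137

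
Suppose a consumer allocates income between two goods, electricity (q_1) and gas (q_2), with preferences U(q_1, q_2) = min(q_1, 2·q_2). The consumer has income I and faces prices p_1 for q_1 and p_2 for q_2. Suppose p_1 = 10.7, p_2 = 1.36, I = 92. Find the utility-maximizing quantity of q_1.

q_1* = 8.0844

Demand: q_1*(p_1,p_2,I) = 2·I/(2·p_1 + p_2), q_2* = I/(2·p_1 + p_2).
Here 2·10.7 + 1.36 = 22.76, giving q_1* = 8.0844.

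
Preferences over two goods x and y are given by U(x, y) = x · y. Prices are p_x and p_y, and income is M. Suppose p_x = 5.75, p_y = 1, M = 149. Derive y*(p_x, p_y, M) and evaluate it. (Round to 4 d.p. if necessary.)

MU_x/MU_y = (y)/(x); tangency sets this equal to p_x/p_y.
Rearranging, p_y·y = p_x·x. Substituting into the budget gives p_x·x·(1 + 1) = M.
Demand: x*(p_x,p_y,M) = 0.5·M/p_x and y* = 0.5·M/p_y.
At p_x=5.75, p_y=1, M=149: y* = 0.5·149/1 = 74.5.

y* = 74.5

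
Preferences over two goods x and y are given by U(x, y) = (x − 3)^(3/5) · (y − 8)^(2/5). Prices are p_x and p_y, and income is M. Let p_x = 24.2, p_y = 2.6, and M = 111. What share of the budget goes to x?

share on x = 0.7492

This is Cobb-Douglas in (x−3, y−8): tangency gives 0.6·p_y·(y−8) = 0.4·p_x·(x−3).
After buying the subsistence bundle (3, 8), a share 0.6 of the remaining income goes to x: x* = 3 + 0.6·(M − 3p_x − 8p_y)/p_x.
Discretionary income = 111 − 3·24.2 − 8·2.6 = 17.6; x* = 3 + 0.6·17.6/24.2 = 3.4364; y* = 8 + 0.4·17.6/2.6 = 10.7077.
Expenditure on x: 24.2·3.4364 = 83.16; share = 0.7492.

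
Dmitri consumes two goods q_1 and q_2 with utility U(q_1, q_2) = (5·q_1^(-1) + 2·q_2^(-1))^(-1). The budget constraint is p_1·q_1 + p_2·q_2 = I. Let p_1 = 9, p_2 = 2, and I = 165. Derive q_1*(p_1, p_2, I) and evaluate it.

MU_q_1 ∝ 5·q_1^(-2), MU_q_2 ∝ 2·q_2^(-2), so MRS = (5/2)·(q_2/q_1)^(2) = p_1/p_2.
Hence q_2/q_1 = ((2/5)·p_1/p_2)^(1/(2)), i.e. raised to the 0.5 power.
With the ratio pinned down, the budget gives q_1* = I/(p_1 + p_2·(q_2/q_1)) and q_2* = (q_2/q_1)·q_1*.
Numerically q_2/q_1 = 1.341641, so q_1* = 165/(9 + 2·1.341641) = 14.1227.

q_1* = 14.1227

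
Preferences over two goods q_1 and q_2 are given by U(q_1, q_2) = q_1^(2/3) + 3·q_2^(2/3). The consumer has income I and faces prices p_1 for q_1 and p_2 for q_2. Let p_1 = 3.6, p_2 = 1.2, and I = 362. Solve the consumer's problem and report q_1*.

q_1* = 0.4121

MU_q_1 ∝ q_1^(-1/3), MU_q_2 ∝ 3·q_2^(-1/3), so MRS = (1/3)·(q_2/q_1)^(1/3) = p_1/p_2.
Hence q_2/q_1 = (3·p_1/p_2)^(1/(1/3)), i.e. raised to the 3 power.
With the ratio pinned down, the budget gives q_1* = I/(p_1 + p_2·(q_2/q_1)) and q_2* = (q_2/q_1)·q_1*.
Numerically q_2/q_1 = 729, so q_1* = 362/(3.6 + 1.2·729) = 0.4121.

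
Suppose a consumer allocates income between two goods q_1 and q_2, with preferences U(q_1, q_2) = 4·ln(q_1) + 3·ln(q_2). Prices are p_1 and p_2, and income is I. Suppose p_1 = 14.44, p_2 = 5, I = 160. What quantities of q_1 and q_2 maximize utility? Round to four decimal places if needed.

q_1* = 6.3316, q_2* = 13.7143

Tangency: MRS = (4/3)·q_2/q_1 = p_1/p_2.
So 4·p_2·q_2 = 3·p_1·q_1; combined with the budget, a share 4/7 of income goes to q_1.
Demand: q_1*(p_1,p_2,I) = 4/7·I/p_1 and q_2* = 3/7·I/p_2.
At p_1=14.44, p_2=5, I=160: q_1* = 4/7·160/14.44 = 6.3316, q_2* = 13.7143.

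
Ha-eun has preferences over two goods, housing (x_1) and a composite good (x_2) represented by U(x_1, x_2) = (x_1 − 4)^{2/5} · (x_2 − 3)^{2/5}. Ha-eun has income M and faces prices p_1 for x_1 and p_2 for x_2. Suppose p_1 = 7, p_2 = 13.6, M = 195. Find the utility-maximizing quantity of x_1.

After buying the subsistence bundle (4, 3), a share 0.5 of the remaining income goes to x_1: x_1* = 4 + 0.5·(M − 4p_1 − 3p_2)/p_1.
Discretionary income = 195 − 4·7 − 3·13.6 = 126.2; x_1* = 4 + 0.5·126.2/7 = 13.0143.

x_1* = 13.0143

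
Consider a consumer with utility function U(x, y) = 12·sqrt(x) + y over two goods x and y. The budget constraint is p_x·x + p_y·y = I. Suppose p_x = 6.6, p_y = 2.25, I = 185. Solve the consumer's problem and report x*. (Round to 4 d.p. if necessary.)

Utility is quasi-linear in y; the FOC for x is 6/√x = p_x/p_y.
Solve: √x = 6·p_y/p_x, so x*(p_x,p_y) = (6·p_y/p_x)², and y* = (I − p_x·x*)/p_y.
Plugging in: x* = (6·2.25/6.6)² = 4.1839.

x* = 4.1839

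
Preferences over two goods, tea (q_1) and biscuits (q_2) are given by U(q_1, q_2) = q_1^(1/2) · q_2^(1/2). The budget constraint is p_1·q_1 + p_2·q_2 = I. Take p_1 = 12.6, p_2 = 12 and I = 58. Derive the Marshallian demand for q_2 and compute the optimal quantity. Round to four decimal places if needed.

Tangency: MRS = q_2/q_1 = p_1/p_2.
So 0.5·p_2·q_2 = 0.5·p_1·q_1; combined with the budget, a share 0.5 of income goes to q_1.
Demand: q_1*(p_1,p_2,I) = 0.5·I/p_1 and q_2* = 0.5·I/p_2.
At p_1=12.6, p_2=12, I=58: q_2* = 0.5·58/12 = 2.4167.

q_2* = 2.4167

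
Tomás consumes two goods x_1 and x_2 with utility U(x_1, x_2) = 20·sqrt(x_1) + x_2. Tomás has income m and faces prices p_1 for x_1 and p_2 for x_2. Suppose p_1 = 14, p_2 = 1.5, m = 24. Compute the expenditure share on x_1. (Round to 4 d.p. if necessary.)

Set MRS = p_1/p_2: 10·x_1^(−1/2) = p_1/p_2.
Solve: √x_1 = 10·p_2/p_1, so x_1*(p_1,p_2) = (10·p_2/p_1)², and x_2* = (m − p_1·x_1*)/p_2.
Plugging in: x_1* = (10·1.5/14)² = 1.148, x_2* = 5.2857.
Expenditure on x_1: 14·1.148 = 16.0714; share = 0.6696.

share on x_1 = 0.6696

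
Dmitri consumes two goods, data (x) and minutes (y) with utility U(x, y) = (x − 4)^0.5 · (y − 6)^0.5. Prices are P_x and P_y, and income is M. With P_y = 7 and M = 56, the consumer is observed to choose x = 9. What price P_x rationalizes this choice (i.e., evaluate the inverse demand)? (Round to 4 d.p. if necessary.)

Let x' = x−4, y' = y−6. MRS = y'/x' = P_x/P_y.
Substituting into the budget: x* = 4 + 0.5·(M − 4·P_x − 6·P_y)/P_x, and y* = 6 + 0.5·(…)/P_y.
Set x* = 9 in the demand function and solve for P_x: P_x = 1.

P_x = 1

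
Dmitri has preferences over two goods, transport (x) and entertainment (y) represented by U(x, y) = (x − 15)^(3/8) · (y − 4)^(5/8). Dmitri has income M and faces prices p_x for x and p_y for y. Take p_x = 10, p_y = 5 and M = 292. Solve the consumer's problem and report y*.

Let x' = x−15, y' = y−4. MRS = (3/5)·y'/x' = p_x/p_y.
After buying the subsistence bundle (15, 4), a share 0.375 of the remaining income goes to x: x* = 15 + 0.375·(M − 15p_x − 4p_y)/p_x.
Discretionary income = 292 − 15·10 − 4·5 = 122; y* = 4 + 0.625·122/5 = 19.25.

y* = 19.25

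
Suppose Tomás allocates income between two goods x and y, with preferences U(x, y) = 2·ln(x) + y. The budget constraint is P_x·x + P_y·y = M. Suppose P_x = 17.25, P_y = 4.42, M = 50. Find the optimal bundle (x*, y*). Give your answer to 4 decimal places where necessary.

MU_x = 2/x, MU_y = 1. Tangency: 2/x = P_x/P_y.
So x*(P_x,P_y) = 2·P_y/P_x, independent of income; and y* = (M − 2·P_y)/P_y.
At the given prices: x* = 2·4.42/17.25 = 0.5125, and y* = 9.3122.

x* = 0.5125, y* = 9.3122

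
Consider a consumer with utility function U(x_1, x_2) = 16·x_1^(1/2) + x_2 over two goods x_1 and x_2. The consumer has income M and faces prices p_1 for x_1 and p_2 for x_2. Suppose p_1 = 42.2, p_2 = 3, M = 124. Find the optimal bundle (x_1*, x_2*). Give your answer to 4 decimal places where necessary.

MU_x_1 = 8/√x_1, MU_x_2 = 1. Tangency: 8/√x_1 = p_1/p_2.
Thus x_1* = (8·p_2/p_1)² — independent of M — with the rest of income spent on x_2.
Plugging in: x_1* = (8·3/42.2)² = 0.3234, x_2* = 36.7836.

x_1* = 0.3234, x_2* = 36.7836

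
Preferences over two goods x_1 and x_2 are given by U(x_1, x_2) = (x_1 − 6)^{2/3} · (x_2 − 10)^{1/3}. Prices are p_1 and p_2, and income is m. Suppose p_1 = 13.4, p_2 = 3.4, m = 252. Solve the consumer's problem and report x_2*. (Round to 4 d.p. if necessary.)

x_2* = 23.4902

This is Cobb-Douglas in (x_1−6, x_2−10): tangency gives 2/3·p_2·(x_2−10) = 1/3·p_1·(x_1−6).
Substituting into the budget: x_1* = 6 + 2/3·(m − 6·p_1 − 10·p_2)/p_1, and x_2* = 10 + 1/3·(…)/p_2.
Discretionary income = 252 − 6·13.4 − 10·3.4 = 137.6; x_2* = 10 + 1/3·137.6/3.4 = 23.4902.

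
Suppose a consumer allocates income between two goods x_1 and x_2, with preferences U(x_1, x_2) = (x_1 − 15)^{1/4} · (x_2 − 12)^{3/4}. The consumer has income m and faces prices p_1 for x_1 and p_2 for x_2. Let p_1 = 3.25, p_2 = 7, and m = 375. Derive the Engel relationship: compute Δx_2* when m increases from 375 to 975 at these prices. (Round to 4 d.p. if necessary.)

This is Cobb-Douglas in (x_1−15, x_2−12): tangency gives 0.25·p_2·(x_2−12) = 0.75·p_1·(x_1−15).
After buying the subsistence bundle (15, 12), a share 0.25 of the remaining income goes to x_1: x_1* = 15 + 0.25·(m − 15p_1 − 12p_2)/p_1.
Discretionary income = 375 − 15·3.25 − 12·7 = 242.25; x_2* = 12 + 0.75·242.25/7 = 37.9554.
At m' = 975: x_2* = 102.2411. Change: 102.2411 − 37.9554 = 64.2857.

Δx_2* = 64.2857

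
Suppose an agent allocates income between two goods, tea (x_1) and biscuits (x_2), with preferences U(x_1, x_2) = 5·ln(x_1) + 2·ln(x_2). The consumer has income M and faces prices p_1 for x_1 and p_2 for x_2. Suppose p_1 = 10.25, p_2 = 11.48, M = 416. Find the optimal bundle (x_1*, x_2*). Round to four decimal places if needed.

MU_x_1/MU_x_2 = (5·x_2)/(2·x_1); tangency sets this equal to p_1/p_2.
Rearranging, p_2·x_2 = (2/5)·p_1·x_1. Substituting into the budget gives p_1·x_1·(1 + (2/5)) = M.
Demand: x_1*(p_1,p_2,M) = 5/7·M/p_1 and x_2* = 2/7·M/p_2.
At p_1=10.25, p_2=11.48, M=416: x_1* = 5/7·416/10.25 = 28.9895, x_2* = 10.3534.

x_1* = 28.9895, x_2* = 10.3534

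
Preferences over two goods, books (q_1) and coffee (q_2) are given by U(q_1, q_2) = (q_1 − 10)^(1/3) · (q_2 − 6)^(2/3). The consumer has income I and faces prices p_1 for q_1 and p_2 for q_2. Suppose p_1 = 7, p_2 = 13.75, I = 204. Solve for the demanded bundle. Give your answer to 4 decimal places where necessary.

q_1* = 12.4524, q_2* = 8.497

This is Cobb-Douglas in (q_1−10, q_2−6): tangency gives 1/3·p_2·(q_2−6) = 2/3·p_1·(q_1−10).
After buying the subsistence bundle (10, 6), a share 1/3 of the remaining income goes to q_1: q_1* = 10 + 1/3·(I − 10p_1 − 6p_2)/p_1.
Discretionary income = 204 − 10·7 − 6·13.75 = 51.5; q_1* = 10 + 1/3·51.5/7 = 12.4524; q_2* = 6 + 2/3·51.5/13.75 = 8.497.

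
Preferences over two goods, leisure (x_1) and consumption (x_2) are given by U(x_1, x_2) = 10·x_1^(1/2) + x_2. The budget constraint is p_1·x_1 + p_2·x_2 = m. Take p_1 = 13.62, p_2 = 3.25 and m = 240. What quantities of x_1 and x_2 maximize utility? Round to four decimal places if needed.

x_1* = 1.4235, x_2* = 67.8807

MU_x_1 = 5/√x_1, MU_x_2 = 1. Tangency: 5/√x_1 = p_1/p_2.
Solve: √x_1 = 5·p_2/p_1, so x_1*(p_1,p_2) = (5·p_2/p_1)², and x_2* = (m − p_1·x_1*)/p_2.
Plugging in: x_1* = (5·3.25/13.62)² = 1.4235, x_2* = 67.8807.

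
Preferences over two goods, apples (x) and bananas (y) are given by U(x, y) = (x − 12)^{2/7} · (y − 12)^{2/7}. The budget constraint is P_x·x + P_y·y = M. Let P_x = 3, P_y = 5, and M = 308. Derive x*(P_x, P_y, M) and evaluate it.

Let x' = x−12, y' = y−12. MRS = y'/x' = P_x/P_y.
Substituting into the budget: x* = 12 + 0.5·(M − 12·P_x − 12·P_y)/P_x, and y* = 12 + 0.5·(…)/P_y.
Discretionary income = 308 − 12·3 − 12·5 = 212; x* = 12 + 0.5·212/3 = 47.3333.

x* = 47.3333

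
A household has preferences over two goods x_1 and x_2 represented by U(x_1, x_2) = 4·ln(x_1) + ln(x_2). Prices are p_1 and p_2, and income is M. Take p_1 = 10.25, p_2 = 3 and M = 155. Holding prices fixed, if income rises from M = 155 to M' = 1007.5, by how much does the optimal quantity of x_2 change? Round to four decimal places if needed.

Δx_2* = 56.8333

Tangency: MRS = 4·x_2/x_1 = p_1/p_2.
So 4·p_2·x_2 = p_1·x_1; combined with the budget, a share 0.8 of income goes to x_1.
Demand: x_1*(p_1,p_2,M) = 0.8·M/p_1 and x_2* = 0.2·M/p_2.
At p_1=10.25, p_2=3, M=155: x_2* = 0.2·155/3 = 10.3333.
At M' = 1007.5: x_2* = 67.1667. Change: 67.1667 − 10.3333 = 56.8333.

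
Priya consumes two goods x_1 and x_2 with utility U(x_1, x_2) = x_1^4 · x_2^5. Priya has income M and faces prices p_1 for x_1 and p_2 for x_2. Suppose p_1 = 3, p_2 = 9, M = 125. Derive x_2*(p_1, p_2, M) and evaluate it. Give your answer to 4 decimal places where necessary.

MU_x_1/MU_x_2 = (4·x_2)/(5·x_1); tangency sets this equal to p_1/p_2.
Rearranging, p_2·x_2 = (5/4)·p_1·x_1. Substituting into the budget gives p_1·x_1·(1 + (5/4)) = M.
Demand: x_1*(p_1,p_2,M) = 4/9·M/p_1 and x_2* = 5/9·M/p_2.
At p_1=3, p_2=9, M=125: x_2* = 5/9·125/9 = 7.716.

x_2* = 7.716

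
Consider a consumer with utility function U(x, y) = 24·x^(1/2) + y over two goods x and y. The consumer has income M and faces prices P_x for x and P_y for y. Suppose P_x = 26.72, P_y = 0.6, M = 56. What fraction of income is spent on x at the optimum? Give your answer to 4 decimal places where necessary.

Set MRS = P_x/P_y: 12·x^(−1/2) = P_x/P_y.
Solve: √x = 12·P_y/P_x, so x*(P_x,P_y) = (12·P_y/P_x)², and y* = (M − P_x·x*)/P_y.
Plugging in: x* = (12·0.6/26.72)² = 0.0726, y* = 90.0998.
Expenditure on x: 26.72·0.0726 = 1.9401; share = 0.0346.

share on x = 0.0346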